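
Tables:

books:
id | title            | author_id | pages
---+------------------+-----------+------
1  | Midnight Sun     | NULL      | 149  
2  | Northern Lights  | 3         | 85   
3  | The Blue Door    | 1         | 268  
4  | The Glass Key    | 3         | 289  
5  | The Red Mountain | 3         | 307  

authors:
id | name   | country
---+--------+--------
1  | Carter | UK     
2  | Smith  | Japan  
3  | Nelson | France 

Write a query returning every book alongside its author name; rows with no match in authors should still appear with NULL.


LEFT JOIN keeps every row from books (the left table); where author_id has no match in authors, the author columns become NULL. Walk through each book:
  - book 1 (Midnight Sun): author_id=NULL, no match -> kept with NULL
  - book 2 (Northern Lights): author_id=3 -> matches Nelson
  - book 3 (The Blue Door): author_id=1 -> matches Carter
  - book 4 (The Glass Key): author_id=3 -> matches Nelson
  - book 5 (The Red Mountain): author_id=3 -> matches Nelson
All 5 rows appear; 1 has NULL author.

SQL:
SELECT a.title, b.name AS author
FROM books a
LEFT JOIN authors b ON a.author_id = b.id

Result:
title            | author
-----------------+-------
Midnight Sun     | NULL  
Northern Lights  | Nelson
The Blue Door    | Carter
The Glass Key    | Nelson
The Red Mountain | Nelson


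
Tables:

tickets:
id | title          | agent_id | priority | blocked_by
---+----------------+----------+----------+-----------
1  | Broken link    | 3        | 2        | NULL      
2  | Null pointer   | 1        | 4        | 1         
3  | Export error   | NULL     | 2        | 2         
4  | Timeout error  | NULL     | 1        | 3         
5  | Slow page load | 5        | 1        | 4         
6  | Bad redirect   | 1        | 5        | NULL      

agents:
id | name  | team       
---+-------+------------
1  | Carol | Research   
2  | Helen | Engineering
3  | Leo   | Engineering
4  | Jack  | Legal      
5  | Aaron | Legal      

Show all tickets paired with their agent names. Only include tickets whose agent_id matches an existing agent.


INNER JOIN keeps only tickets rows whose agent_id matches an id in agents. Walk through each ticket:
  - ticket 1 (Broken link): agent_id=3 -> matches Leo
  - ticket 2 (Null pointer): agent_id=1 -> matches Carol
  - ticket 3 (Export error): agent_id=NULL, no match -> dropped
  - ticket 4 (Timeout error): agent_id=NULL, no match -> dropped
  - ticket 5 (Slow page load): agent_id=5 -> matches Aaron
  - ticket 6 (Bad redirect): agent_id=1 -> matches Carol
So 2 of 6 rows are dropped.

SQL:
SELECT a.title, b.name AS agent
FROM tickets a
INNER JOIN agents b ON a.agent_id = b.id

Result:
title          | agent
---------------+------
Broken link    | Leo  
Null pointer   | Carol
Slow page load | Aaron
Bad redirect   | Carol


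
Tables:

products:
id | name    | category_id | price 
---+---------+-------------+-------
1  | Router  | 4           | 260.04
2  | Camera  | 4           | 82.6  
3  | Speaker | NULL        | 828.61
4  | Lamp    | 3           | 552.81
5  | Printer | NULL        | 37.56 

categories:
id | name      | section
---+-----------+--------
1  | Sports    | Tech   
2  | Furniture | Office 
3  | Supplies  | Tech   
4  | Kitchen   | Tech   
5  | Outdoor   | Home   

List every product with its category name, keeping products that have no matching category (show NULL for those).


LEFT JOIN keeps every row from products (the left table); where category_id has no match in categories, the category columns become NULL. Walk through each product:
  - product 1 (Router): category_id=4 -> matches Kitchen
  - product 2 (Camera): category_id=4 -> matches Kitchen
  - product 3 (Speaker): category_id=NULL, no match -> kept with NULL
  - product 4 (Lamp): category_id=3 -> matches Supplies
  - product 5 (Printer): category_id=NULL, no match -> kept with NULL
All 5 rows appear; 2 have NULL category.

SQL:
SELECT a.name, b.name AS category
FROM products a
LEFT JOIN categories b ON a.category_id = b.id

Result:
name    | category
--------+---------
Router  | Kitchen 
Camera  | Kitchen 
Speaker | NULL    
Lamp    | Supplies
Printer | NULL    


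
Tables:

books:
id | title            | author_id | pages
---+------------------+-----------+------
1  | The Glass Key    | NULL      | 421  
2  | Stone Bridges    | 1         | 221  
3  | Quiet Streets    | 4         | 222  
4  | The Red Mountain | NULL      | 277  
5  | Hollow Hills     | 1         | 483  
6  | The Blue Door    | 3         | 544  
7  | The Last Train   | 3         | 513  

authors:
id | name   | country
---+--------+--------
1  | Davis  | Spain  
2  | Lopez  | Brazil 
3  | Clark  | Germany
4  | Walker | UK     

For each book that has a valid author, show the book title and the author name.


INNER JOIN keeps only books rows whose author_id matches an id in authors. Walk through each book:
  - book 1 (The Glass Key): author_id=NULL, no match -> dropped
  - book 2 (Stone Bridges): author_id=1 -> matches Davis
  - book 3 (Quiet Streets): author_id=4 -> matches Walker
  - book 4 (The Red Mountain): author_id=NULL, no match -> dropped
  - book 5 (Hollow Hills): author_id=1 -> matches Davis
  - book 6 (The Blue Door): author_id=3 -> matches Clark
  - book 7 (The Last Train): author_id=3 -> matches Clark
So 2 of 7 rows are dropped.

SQL:
SELECT a.title, b.name AS author
FROM books a
INNER JOIN authors b ON a.author_id = b.id

Result:
title          | author
---------------+-------
Stone Bridges  | Davis 
Quiet Streets  | Walker
Hollow Hills   | Davis 
The Blue Door  | Clark 
The Last Train | Clark 


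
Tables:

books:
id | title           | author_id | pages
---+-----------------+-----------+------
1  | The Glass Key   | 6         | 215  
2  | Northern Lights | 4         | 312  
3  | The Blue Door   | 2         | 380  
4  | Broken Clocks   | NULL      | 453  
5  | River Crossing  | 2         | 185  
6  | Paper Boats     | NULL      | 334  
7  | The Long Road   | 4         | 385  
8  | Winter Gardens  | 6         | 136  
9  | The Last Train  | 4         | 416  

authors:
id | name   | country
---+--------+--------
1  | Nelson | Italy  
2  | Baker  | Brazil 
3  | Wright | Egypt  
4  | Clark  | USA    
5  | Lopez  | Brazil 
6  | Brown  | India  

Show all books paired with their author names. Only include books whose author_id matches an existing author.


INNER JOIN keeps only books rows whose author_id matches an id in authors. Walk through each book:
  - book 1 (The Glass Key): author_id=6 -> matches Brown
  - book 2 (Northern Lights): author_id=4 -> matches Clark
  - book 3 (The Blue Door): author_id=2 -> matches Baker
  - book 4 (Broken Clocks): author_id=NULL, no match -> dropped
  - book 5 (River Crossing): author_id=2 -> matches Baker
  - book 6 (Paper Boats): author_id=NULL, no match -> dropped
  - book 7 (The Long Road): author_id=4 -> matches Clark
  - book 8 (Winter Gardens): author_id=6 -> matches Brown
  - book 9 (The Last Train): author_id=4 -> matches Clark
So 2 of 9 rows are dropped.

SQL:
SELECT a.title, b.name AS author
FROM books a
INNER JOIN authors b ON a.author_id = b.id

Result:
title           | author
----------------+-------
The Glass Key   | Brown 
Northern Lights | Clark 
The Blue Door   | Baker 
River Crossing  | Baker 
The Long Road   | Clark 
Winter Gardens  | Brown 
The Last Train  | Clark 


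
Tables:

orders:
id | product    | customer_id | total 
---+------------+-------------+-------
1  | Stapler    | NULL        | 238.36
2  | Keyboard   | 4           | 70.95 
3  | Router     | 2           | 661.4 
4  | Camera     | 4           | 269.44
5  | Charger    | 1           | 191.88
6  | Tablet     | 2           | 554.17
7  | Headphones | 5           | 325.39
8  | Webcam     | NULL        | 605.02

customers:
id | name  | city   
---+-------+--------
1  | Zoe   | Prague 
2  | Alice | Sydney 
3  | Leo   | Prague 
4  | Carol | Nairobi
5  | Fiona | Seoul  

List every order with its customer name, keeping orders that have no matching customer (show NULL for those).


LEFT JOIN keeps every row from orders (the left table); where customer_id has no match in customers, the customer columns become NULL. Walk through each order:
  - order 1 (Stapler): customer_id=NULL, no match -> kept with NULL
  - order 2 (Keyboard): customer_id=4 -> matches Carol
  - order 3 (Router): customer_id=2 -> matches Alice
  - order 4 (Camera): customer_id=4 -> matches Carol
  - order 5 (Charger): customer_id=1 -> matches Zoe
  - order 6 (Tablet): customer_id=2 -> matches Alice
  - order 7 (Headphones): customer_id=5 -> matches Fiona
  - order 8 (Webcam): customer_id=NULL, no match -> kept with NULL
All 8 rows appear; 2 have NULL customer.

SQL:
SELECT a.product, b.name AS customer
FROM orders a
LEFT JOIN customers b ON a.customer_id = b.id

Result:
product    | customer
-----------+---------
Stapler    | NULL    
Keyboard   | Carol   
Router     | Alice   
Camera     | Carol   
Charger    | Zoe     
Tablet     | Alice   
Headphones | Fiona   
Webcam     | NULL    


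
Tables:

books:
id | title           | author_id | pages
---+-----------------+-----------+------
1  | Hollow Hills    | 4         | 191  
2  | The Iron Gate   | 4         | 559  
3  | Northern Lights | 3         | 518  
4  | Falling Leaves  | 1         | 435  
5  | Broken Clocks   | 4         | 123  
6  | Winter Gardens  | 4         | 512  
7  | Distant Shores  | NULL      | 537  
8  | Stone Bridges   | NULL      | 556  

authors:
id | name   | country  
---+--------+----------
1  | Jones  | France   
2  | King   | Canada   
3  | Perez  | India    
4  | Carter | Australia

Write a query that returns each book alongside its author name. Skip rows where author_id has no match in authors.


INNER JOIN keeps only books rows whose author_id matches an id in authors. Walk through each book:
  - book 1 (Hollow Hills): author_id=4 -> matches Carter
  - book 2 (The Iron Gate): author_id=4 -> matches Carter
  - book 3 (Northern Lights): author_id=3 -> matches Perez
  - book 4 (Falling Leaves): author_id=1 -> matches Jones
  - book 5 (Broken Clocks): author_id=4 -> matches Carter
  - book 6 (Winter Gardens): author_id=4 -> matches Carter
  - book 7 (Distant Shores): author_id=NULL, no match -> dropped
  - book 8 (Stone Bridges): author_id=NULL, no match -> dropped
So 2 of 8 rows are dropped.

SQL:
SELECT a.title, b.name AS author
FROM books a
INNER JOIN authors b ON a.author_id = b.id

Result:
title           | author
----------------+-------
Hollow Hills    | Carter
The Iron Gate   | Carter
Northern Lights | Perez 
Falling Leaves  | Jones 
Broken Clocks   | Carter
Winter Gardens  | Carter


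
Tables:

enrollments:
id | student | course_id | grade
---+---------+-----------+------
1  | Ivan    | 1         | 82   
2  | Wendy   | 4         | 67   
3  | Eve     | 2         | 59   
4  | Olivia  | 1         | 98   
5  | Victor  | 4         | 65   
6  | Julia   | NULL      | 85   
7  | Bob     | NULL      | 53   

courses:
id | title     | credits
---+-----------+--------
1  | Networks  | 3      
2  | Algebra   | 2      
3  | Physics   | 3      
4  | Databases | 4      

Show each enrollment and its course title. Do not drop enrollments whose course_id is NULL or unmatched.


LEFT JOIN keeps every row from enrollments (the left table); where course_id has no match in courses, the course columns become NULL. Walk through each enrollment:
  - enrollment 1 (Ivan): course_id=1 -> matches Networks
  - enrollment 2 (Wendy): course_id=4 -> matches Databases
  - enrollment 3 (Eve): course_id=2 -> matches Algebra
  - enrollment 4 (Olivia): course_id=1 -> matches Networks
  - enrollment 5 (Victor): course_id=4 -> matches Databases
  - enrollment 6 (Julia): course_id=NULL, no match -> kept with NULL
  - enrollment 7 (Bob): course_id=NULL, no match -> kept with NULL
All 7 rows appear; 2 have NULL course.

SQL:
SELECT a.student, b.title AS course
FROM enrollments a
LEFT JOIN courses b ON a.course_id = b.id

Result:
student | course   
--------+----------
Ivan    | Networks 
Wendy   | Databases
Eve     | Algebra  
Olivia  | Networks 
Victor  | Databases
Julia   | NULL     
Bob     | NULL     


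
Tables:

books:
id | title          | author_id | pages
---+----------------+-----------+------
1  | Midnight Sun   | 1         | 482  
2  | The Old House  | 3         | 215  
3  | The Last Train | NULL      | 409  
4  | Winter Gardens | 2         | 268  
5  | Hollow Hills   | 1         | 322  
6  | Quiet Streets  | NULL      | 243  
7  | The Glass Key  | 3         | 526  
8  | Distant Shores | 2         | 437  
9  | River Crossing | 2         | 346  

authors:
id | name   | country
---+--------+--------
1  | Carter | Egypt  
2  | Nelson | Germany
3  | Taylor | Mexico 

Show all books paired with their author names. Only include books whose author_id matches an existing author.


INNER JOIN keeps only books rows whose author_id matches an id in authors. Walk through each book:
  - book 1 (Midnight Sun): author_id=1 -> matches Carter
  - book 2 (The Old House): author_id=3 -> matches Taylor
  - book 3 (The Last Train): author_id=NULL, no match -> dropped
  - book 4 (Winter Gardens): author_id=2 -> matches Nelson
  - book 5 (Hollow Hills): author_id=1 -> matches Carter
  - book 6 (Quiet Streets): author_id=NULL, no match -> dropped
  - book 7 (The Glass Key): author_id=3 -> matches Taylor
  - book 8 (Distant Shores): author_id=2 -> matches Nelson
  - book 9 (River Crossing): author_id=2 -> matches Nelson
So 2 of 9 rows are dropped.

SQL:
SELECT a.title, b.name AS author
FROM books a
INNER JOIN authors b ON a.author_id = b.id

Result:
title          | author
---------------+-------
Midnight Sun   | Carter
The Old House  | Taylor
Winter Gardens | Nelson
Hollow Hills   | Carter
The Glass Key  | Taylor
Distant Shores | Nelson
River Crossing | Nelson


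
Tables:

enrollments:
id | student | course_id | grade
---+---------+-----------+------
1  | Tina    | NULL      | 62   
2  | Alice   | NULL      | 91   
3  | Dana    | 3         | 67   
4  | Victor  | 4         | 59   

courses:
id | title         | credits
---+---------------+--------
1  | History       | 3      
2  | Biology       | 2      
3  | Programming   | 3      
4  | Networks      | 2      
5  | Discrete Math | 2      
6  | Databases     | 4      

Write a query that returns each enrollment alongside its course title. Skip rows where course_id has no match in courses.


INNER JOIN keeps only enrollments rows whose course_id matches an id in courses. Walk through each enrollment:
  - enrollment 1 (Tina): course_id=NULL, no match -> dropped
  - enrollment 2 (Alice): course_id=NULL, no match -> dropped
  - enrollment 3 (Dana): course_id=3 -> matches Programming
  - enrollment 4 (Victor): course_id=4 -> matches Networks
So 2 of 4 rows are dropped.

SQL:
SELECT a.student, b.title AS course
FROM enrollments a
INNER JOIN courses b ON a.course_id = b.id

Result:
student | course     
--------+------------
Dana    | Programming
Victor  | Networks   


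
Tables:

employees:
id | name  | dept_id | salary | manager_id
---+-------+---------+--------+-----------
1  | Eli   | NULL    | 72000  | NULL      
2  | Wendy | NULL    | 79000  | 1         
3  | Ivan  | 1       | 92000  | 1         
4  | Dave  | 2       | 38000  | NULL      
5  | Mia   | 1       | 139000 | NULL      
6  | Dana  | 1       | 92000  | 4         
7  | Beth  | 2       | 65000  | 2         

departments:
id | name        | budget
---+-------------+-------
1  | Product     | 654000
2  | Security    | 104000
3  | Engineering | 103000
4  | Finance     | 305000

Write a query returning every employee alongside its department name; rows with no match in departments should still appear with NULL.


LEFT JOIN keeps every row from employees (the left table); where dept_id has no match in departments, the department columns become NULL. Walk through each employee:
  - employee 1 (Eli): dept_id=NULL, no match -> kept with NULL
  - employee 2 (Wendy): dept_id=NULL, no match -> kept with NULL
  - employee 3 (Ivan): dept_id=1 -> matches Product
  - employee 4 (Dave): dept_id=2 -> matches Security
  - employee 5 (Mia): dept_id=1 -> matches Product
  - employee 6 (Dana): dept_id=1 -> matches Product
  - employee 7 (Beth): dept_id=2 -> matches Security
All 7 rows appear; 2 have NULL department.

SQL:
SELECT a.name, b.name AS department
FROM employees a
LEFT JOIN departments b ON a.dept_id = b.id

Result:
name  | department
------+-----------
Eli   | NULL      
Wendy | NULL      
Ivan  | Product   
Dave  | Security  
Mia   | Product   
Dana  | Product   
Beth  | Security  


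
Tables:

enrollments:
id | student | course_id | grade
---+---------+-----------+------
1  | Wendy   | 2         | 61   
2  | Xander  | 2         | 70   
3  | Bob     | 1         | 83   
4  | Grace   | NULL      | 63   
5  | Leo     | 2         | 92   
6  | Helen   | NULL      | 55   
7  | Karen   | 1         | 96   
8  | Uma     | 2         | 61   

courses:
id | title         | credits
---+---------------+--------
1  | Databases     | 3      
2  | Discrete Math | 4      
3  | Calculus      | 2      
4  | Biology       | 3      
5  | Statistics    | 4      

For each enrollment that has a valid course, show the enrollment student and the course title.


INNER JOIN keeps only enrollments rows whose course_id matches an id in courses. Walk through each enrollment:
  - enrollment 1 (Wendy): course_id=2 -> matches Discrete Math
  - enrollment 2 (Xander): course_id=2 -> matches Discrete Math
  - enrollment 3 (Bob): course_id=1 -> matches Databases
  - enrollment 4 (Grace): course_id=NULL, no match -> dropped
  - enrollment 5 (Leo): course_id=2 -> matches Discrete Math
  - enrollment 6 (Helen): course_id=NULL, no match -> dropped
  - enrollment 7 (Karen): course_id=1 -> matches Databases
  - enrollment 8 (Uma): course_id=2 -> matches Discrete Math
So 2 of 8 rows are dropped.

SQL:
SELECT a.student, b.title AS course
FROM enrollments a
INNER JOIN courses b ON a.course_id = b.id

Result:
student | course       
--------+--------------
Wendy   | Discrete Math
Xander  | Discrete Math
Bob     | Databases    
Leo     | Discrete Math
Karen   | Databases    
Uma     | Discrete Math


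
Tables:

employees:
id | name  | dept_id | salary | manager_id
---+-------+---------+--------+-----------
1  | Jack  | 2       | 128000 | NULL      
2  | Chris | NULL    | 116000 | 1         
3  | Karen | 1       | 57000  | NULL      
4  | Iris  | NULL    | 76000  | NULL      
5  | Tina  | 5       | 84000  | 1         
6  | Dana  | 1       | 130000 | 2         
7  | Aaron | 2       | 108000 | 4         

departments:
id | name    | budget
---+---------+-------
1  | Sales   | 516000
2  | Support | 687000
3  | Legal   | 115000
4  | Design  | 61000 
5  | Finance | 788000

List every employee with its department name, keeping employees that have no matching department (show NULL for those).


LEFT JOIN keeps every row from employees (the left table); where dept_id has no match in departments, the department columns become NULL. Walk through each employee:
  - employee 1 (Jack): dept_id=2 -> matches Support
  - employee 2 (Chris): dept_id=NULL, no match -> kept with NULL
  - employee 3 (Karen): dept_id=1 -> matches Sales
  - employee 4 (Iris): dept_id=NULL, no match -> kept with NULL
  - employee 5 (Tina): dept_id=5 -> matches Finance
  - employee 6 (Dana): dept_id=1 -> matches Sales
  - employee 7 (Aaron): dept_id=2 -> matches Support
All 7 rows appear; 2 have NULL department.

SQL:
SELECT a.name, b.name AS department
FROM employees a
LEFT JOIN departments b ON a.dept_id = b.id

Result:
name  | department
------+-----------
Jack  | Support   
Chris | NULL      
Karen | Sales     
Iris  | NULL      
Tina  | Finance   
Dana  | Sales     
Aaron | Support   


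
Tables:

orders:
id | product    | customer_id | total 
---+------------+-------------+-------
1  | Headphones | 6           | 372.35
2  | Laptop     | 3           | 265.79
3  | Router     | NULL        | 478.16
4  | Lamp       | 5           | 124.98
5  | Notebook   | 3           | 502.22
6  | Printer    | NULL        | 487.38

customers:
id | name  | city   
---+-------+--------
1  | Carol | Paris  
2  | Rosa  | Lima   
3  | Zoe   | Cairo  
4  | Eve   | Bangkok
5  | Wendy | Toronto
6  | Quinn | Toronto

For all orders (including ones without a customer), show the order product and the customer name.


LEFT JOIN keeps every row from orders (the left table); where customer_id has no match in customers, the customer columns become NULL. Walk through each order:
  - order 1 (Headphones): customer_id=6 -> matches Quinn
  - order 2 (Laptop): customer_id=3 -> matches Zoe
  - order 3 (Router): customer_id=NULL, no match -> kept with NULL
  - order 4 (Lamp): customer_id=5 -> matches Wendy
  - order 5 (Notebook): customer_id=3 -> matches Zoe
  - order 6 (Printer): customer_id=NULL, no match -> kept with NULL
All 6 rows appear; 2 have NULL customer.

SQL:
SELECT a.product, b.name AS customer
FROM orders a
LEFT JOIN customers b ON a.customer_id = b.id

Result:
product    | customer
-----------+---------
Headphones | Quinn   
Laptop     | Zoe     
Router     | NULL    
Lamp       | Wendy   
Notebook   | Zoe     
Printer    | NULL    


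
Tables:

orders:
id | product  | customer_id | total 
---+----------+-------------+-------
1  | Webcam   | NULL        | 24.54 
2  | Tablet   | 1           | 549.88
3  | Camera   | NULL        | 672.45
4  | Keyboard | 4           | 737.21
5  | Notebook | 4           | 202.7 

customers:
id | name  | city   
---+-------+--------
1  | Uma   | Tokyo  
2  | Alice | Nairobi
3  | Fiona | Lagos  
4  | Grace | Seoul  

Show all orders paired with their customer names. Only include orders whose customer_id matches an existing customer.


INNER JOIN keeps only orders rows whose customer_id matches an id in customers. Walk through each order:
  - order 1 (Webcam): customer_id=NULL, no match -> dropped
  - order 2 (Tablet): customer_id=1 -> matches Uma
  - order 3 (Camera): customer_id=NULL, no match -> dropped
  - order 4 (Keyboard): customer_id=4 -> matches Grace
  - order 5 (Notebook): customer_id=4 -> matches Grace
So 2 of 5 rows are dropped.

SQL:
SELECT a.product, b.name AS customer
FROM orders a
INNER JOIN customers b ON a.customer_id = b.id

Result:
product  | customer
---------+---------
Tablet   | Uma     
Keyboard | Grace   
Notebook | Grace   


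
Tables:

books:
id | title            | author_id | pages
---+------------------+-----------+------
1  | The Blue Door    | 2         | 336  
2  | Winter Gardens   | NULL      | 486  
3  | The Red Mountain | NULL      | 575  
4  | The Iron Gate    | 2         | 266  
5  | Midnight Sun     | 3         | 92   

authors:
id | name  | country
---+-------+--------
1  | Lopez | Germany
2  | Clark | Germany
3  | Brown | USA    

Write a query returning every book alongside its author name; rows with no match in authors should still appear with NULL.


LEFT JOIN keeps every row from books (the left table); where author_id has no match in authors, the author columns become NULL. Walk through each book:
  - book 1 (The Blue Door): author_id=2 -> matches Clark
  - book 2 (Winter Gardens): author_id=NULL, no match -> kept with NULL
  - book 3 (The Red Mountain): author_id=NULL, no match -> kept with NULL
  - book 4 (The Iron Gate): author_id=2 -> matches Clark
  - book 5 (Midnight Sun): author_id=3 -> matches Brown
All 5 rows appear; 2 have NULL author.

SQL:
SELECT a.title, b.name AS author
FROM books a
LEFT JOIN authors b ON a.author_id = b.id

Result:
title            | author
-----------------+-------
The Blue Door    | Clark 
Winter Gardens   | NULL  
The Red Mountain | NULL  
The Iron Gate    | Clark 
Midnight Sun     | Brown 


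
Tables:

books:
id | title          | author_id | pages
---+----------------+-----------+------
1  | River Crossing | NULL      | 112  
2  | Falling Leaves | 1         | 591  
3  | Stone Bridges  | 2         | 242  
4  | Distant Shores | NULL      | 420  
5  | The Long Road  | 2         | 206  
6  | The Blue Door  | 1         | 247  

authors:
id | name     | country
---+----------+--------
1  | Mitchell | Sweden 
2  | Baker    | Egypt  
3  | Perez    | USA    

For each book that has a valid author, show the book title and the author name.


INNER JOIN keeps only books rows whose author_id matches an id in authors. Walk through each book:
  - book 1 (River Crossing): author_id=NULL, no match -> dropped
  - book 2 (Falling Leaves): author_id=1 -> matches Mitchell
  - book 3 (Stone Bridges): author_id=2 -> matches Baker
  - book 4 (Distant Shores): author_id=NULL, no match -> dropped
  - book 5 (The Long Road): author_id=2 -> matches Baker
  - book 6 (The Blue Door): author_id=1 -> matches Mitchell
So 2 of 6 rows are dropped.

SQL:
SELECT a.title, b.name AS author
FROM books a
INNER JOIN authors b ON a.author_id = b.id

Result:
title          | author  
---------------+---------
Falling Leaves | Mitchell
Stone Bridges  | Baker   
The Long Road  | Baker   
The Blue Door  | Mitchell


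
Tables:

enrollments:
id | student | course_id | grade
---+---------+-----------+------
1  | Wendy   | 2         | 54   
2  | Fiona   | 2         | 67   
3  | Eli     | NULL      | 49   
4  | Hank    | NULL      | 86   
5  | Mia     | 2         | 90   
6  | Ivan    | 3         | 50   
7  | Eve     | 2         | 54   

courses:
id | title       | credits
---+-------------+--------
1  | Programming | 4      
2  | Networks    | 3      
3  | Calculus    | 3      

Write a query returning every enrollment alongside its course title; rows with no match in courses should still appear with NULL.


LEFT JOIN keeps every row from enrollments (the left table); where course_id has no match in courses, the course columns become NULL. Walk through each enrollment:
  - enrollment 1 (Wendy): course_id=2 -> matches Networks
  - enrollment 2 (Fiona): course_id=2 -> matches Networks
  - enrollment 3 (Eli): course_id=NULL, no match -> kept with NULL
  - enrollment 4 (Hank): course_id=NULL, no match -> kept with NULL
  - enrollment 5 (Mia): course_id=2 -> matches Networks
  - enrollment 6 (Ivan): course_id=3 -> matches Calculus
  - enrollment 7 (Eve): course_id=2 -> matches Networks
All 7 rows appear; 2 have NULL course.

SQL:
SELECT a.student, b.title AS course
FROM enrollments a
LEFT JOIN courses b ON a.course_id = b.id

Result:
student | course  
--------+---------
Wendy   | Networks
Fiona   | Networks
Eli     | NULL    
Hank    | NULL    
Mia     | Networks
Ivan    | Calculus
Eve     | Networks


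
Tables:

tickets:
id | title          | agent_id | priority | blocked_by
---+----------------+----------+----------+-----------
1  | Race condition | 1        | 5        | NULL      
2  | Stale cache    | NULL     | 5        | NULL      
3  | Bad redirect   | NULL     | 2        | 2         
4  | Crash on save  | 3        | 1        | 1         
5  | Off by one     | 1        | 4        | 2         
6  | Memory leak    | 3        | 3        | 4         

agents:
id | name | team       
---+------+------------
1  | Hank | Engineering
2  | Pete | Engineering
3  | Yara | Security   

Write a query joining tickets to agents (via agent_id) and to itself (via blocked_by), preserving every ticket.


Two LEFT JOINs from the same base table tickets: one to agents via agent_id, one to tickets itself via blocked_by. Both are LEFT so every ticket is preserved.
Match against agents:
  - ticket 1 (Race condition): agent_id=1 -> matches Hank
  - ticket 2 (Stale cache): agent_id=NULL, no match -> kept with NULL
  - ticket 3 (Bad redirect): agent_id=NULL, no match -> kept with NULL
  - ticket 4 (Crash on save): agent_id=3 -> matches Yara
  - ticket 5 (Off by one): agent_id=1 -> matches Hank
  - ticket 6 (Memory leak): agent_id=3 -> matches Yara
Match against tickets (self):
  - ticket 1 (Race condition): blocked_by=NULL -> NULL
  - ticket 2 (Stale cache): blocked_by=NULL -> NULL
  - ticket 3 (Bad redirect): blocked_by=2 -> Stale cache
  - ticket 4 (Crash on save): blocked_by=1 -> Race condition
  - ticket 5 (Off by one): blocked_by=2 -> Stale cache
  - ticket 6 (Memory leak): blocked_by=4 -> Crash on save

SQL:
SELECT a.title, b.name AS agent, c.title AS blocked_by
FROM tickets a
LEFT JOIN agents b ON a.agent_id = b.id
LEFT JOIN tickets c ON a.blocked_by = c.id

Result:
title          | agent | blocked_by    
---------------+-------+---------------
Race condition | Hank  | NULL          
Stale cache    | NULL  | NULL          
Bad redirect   | NULL  | Stale cache   
Crash on save  | Yara  | Race condition
Off by one     | Hank  | Stale cache   
Memory leak    | Yara  | Crash on save 


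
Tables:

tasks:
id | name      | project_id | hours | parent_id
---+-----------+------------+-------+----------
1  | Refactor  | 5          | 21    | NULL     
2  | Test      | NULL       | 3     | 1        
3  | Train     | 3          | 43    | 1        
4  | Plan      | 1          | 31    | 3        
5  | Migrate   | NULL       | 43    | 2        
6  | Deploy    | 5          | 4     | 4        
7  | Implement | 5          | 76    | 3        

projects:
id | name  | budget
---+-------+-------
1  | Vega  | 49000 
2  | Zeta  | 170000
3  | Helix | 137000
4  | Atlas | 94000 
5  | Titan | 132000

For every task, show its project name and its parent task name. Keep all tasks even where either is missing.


Two LEFT JOINs from the same base table tasks: one to projects via project_id, one to tasks itself via parent_id. Both are LEFT so every task is preserved.
Match against projects:
  - task 1 (Refactor): project_id=5 -> matches Titan
  - task 2 (Test): project_id=NULL, no match -> kept with NULL
  - task 3 (Train): project_id=3 -> matches Helix
  - task 4 (Plan): project_id=1 -> matches Vega
  - task 5 (Migrate): project_id=NULL, no match -> kept with NULL
  - task 6 (Deploy): project_id=5 -> matches Titan
  - task 7 (Implement): project_id=5 -> matches Titan
Match against tasks (self):
  - task 1 (Refactor): parent_id=NULL -> NULL
  - task 2 (Test): parent_id=1 -> Refactor
  - task 3 (Train): parent_id=1 -> Refactor
  - task 4 (Plan): parent_id=3 -> Train
  - task 5 (Migrate): parent_id=2 -> Test
  - task 6 (Deploy): parent_id=4 -> Plan
  - task 7 (Implement): parent_id=3 -> Train

SQL:
SELECT a.name, b.name AS project, c.name AS parent
FROM tasks a
LEFT JOIN projects b ON a.project_id = b.id
LEFT JOIN tasks c ON a.parent_id = c.id

Result:
name      | project | parent  
----------+---------+---------
Refactor  | Titan   | NULL    
Test      | NULL    | Refactor
Train     | Helix   | Refactor
Plan      | Vega    | Train   
Migrate   | NULL    | Test    
Deploy    | Titan   | Plan    
Implement | Titan   | Train   


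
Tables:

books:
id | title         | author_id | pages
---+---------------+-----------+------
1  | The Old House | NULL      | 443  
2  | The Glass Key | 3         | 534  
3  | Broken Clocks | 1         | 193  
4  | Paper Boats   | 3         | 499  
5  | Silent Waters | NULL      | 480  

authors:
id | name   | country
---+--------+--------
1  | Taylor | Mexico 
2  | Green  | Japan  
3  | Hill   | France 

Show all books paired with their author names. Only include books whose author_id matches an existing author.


INNER JOIN keeps only books rows whose author_id matches an id in authors. Walk through each book:
  - book 1 (The Old House): author_id=NULL, no match -> dropped
  - book 2 (The Glass Key): author_id=3 -> matches Hill
  - book 3 (Broken Clocks): author_id=1 -> matches Taylor
  - book 4 (Paper Boats): author_id=3 -> matches Hill
  - book 5 (Silent Waters): author_id=NULL, no match -> dropped
So 2 of 5 rows are dropped.

SQL:
SELECT a.title, b.name AS author
FROM books a
INNER JOIN authors b ON a.author_id = b.id

Result:
title         | author
--------------+-------
The Glass Key | Hill  
Broken Clocks | Taylor
Paper Boats   | Hill  


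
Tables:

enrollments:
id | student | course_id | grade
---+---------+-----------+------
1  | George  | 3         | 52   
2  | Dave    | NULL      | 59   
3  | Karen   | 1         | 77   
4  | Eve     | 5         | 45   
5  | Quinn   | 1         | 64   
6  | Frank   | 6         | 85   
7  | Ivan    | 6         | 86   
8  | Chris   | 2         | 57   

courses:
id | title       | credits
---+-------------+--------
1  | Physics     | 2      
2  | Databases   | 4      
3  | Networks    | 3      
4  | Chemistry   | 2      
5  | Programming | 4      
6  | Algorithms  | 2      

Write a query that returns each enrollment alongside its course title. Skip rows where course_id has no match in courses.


INNER JOIN keeps only enrollments rows whose course_id matches an id in courses. Walk through each enrollment:
  - enrollment 1 (George): course_id=3 -> matches Networks
  - enrollment 2 (Dave): course_id=NULL, no match -> dropped
  - enrollment 3 (Karen): course_id=1 -> matches Physics
  - enrollment 4 (Eve): course_id=5 -> matches Programming
  - enrollment 5 (Quinn): course_id=1 -> matches Physics
  - enrollment 6 (Frank): course_id=6 -> matches Algorithms
  - enrollment 7 (Ivan): course_id=6 -> matches Algorithms
  - enrollment 8 (Chris): course_id=2 -> matches Databases
So 1 of 8 rows is dropped.

SQL:
SELECT a.student, b.title AS course
FROM enrollments a
INNER JOIN courses b ON a.course_id = b.id

Result:
student | course     
--------+------------
George  | Networks   
Karen   | Physics    
Eve     | Programming
Quinn   | Physics    
Frank   | Algorithms 
Ivan    | Algorithms 
Chris   | Databases  


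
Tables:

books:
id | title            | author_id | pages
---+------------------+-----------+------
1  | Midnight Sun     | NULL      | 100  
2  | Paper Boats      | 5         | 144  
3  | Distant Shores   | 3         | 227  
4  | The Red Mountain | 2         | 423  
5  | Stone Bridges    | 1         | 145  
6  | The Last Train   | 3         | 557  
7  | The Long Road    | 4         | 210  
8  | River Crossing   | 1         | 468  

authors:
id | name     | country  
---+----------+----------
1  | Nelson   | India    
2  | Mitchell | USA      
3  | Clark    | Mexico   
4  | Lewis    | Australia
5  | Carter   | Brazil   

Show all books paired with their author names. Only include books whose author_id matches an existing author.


INNER JOIN keeps only books rows whose author_id matches an id in authors. Walk through each book:
  - book 1 (Midnight Sun): author_id=NULL, no match -> dropped
  - book 2 (Paper Boats): author_id=5 -> matches Carter
  - book 3 (Distant Shores): author_id=3 -> matches Clark
  - book 4 (The Red Mountain): author_id=2 -> matches Mitchell
  - book 5 (Stone Bridges): author_id=1 -> matches Nelson
  - book 6 (The Last Train): author_id=3 -> matches Clark
  - book 7 (The Long Road): author_id=4 -> matches Lewis
  - book 8 (River Crossing): author_id=1 -> matches Nelson
So 1 of 8 rows is dropped.

SQL:
SELECT a.title, b.name AS author
FROM books a
INNER JOIN authors b ON a.author_id = b.id

Result:
title            | author  
-----------------+---------
Paper Boats      | Carter  
Distant Shores   | Clark   
The Red Mountain | Mitchell
Stone Bridges    | Nelson  
The Last Train   | Clark   
The Long Road    | Lewis   
River Crossing   | Nelson  


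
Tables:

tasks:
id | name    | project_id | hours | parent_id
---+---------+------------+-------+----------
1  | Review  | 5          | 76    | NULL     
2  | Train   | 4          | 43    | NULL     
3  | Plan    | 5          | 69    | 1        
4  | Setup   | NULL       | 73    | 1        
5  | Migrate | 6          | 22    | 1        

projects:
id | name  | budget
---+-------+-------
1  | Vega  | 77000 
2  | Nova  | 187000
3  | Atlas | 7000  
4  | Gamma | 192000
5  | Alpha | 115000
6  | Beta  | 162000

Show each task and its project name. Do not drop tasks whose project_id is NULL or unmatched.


LEFT JOIN keeps every row from tasks (the left table); where project_id has no match in projects, the project columns become NULL. Walk through each task:
  - task 1 (Review): project_id=5 -> matches Alpha
  - task 2 (Train): project_id=4 -> matches Gamma
  - task 3 (Plan): project_id=5 -> matches Alpha
  - task 4 (Setup): project_id=NULL, no match -> kept with NULL
  - task 5 (Migrate): project_id=6 -> matches Beta
All 5 rows appear; 1 has NULL project.

SQL:
SELECT a.name, b.name AS project
FROM tasks a
LEFT JOIN projects b ON a.project_id = b.id

Result:
name    | project
--------+--------
Review  | Alpha  
Train   | Gamma  
Plan    | Alpha  
Setup   | NULL   
Migrate | Beta   


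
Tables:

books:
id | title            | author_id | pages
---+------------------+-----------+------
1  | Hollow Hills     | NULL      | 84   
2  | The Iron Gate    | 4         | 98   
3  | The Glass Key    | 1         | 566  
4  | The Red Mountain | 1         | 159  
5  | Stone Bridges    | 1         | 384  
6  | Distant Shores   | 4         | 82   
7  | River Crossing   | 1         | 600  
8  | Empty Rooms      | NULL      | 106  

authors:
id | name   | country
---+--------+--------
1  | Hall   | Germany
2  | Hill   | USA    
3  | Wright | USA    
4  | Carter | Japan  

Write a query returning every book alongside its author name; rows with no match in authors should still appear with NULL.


LEFT JOIN keeps every row from books (the left table); where author_id has no match in authors, the author columns become NULL. Walk through each book:
  - book 1 (Hollow Hills): author_id=NULL, no match -> kept with NULL
  - book 2 (The Iron Gate): author_id=4 -> matches Carter
  - book 3 (The Glass Key): author_id=1 -> matches Hall
  - book 4 (The Red Mountain): author_id=1 -> matches Hall
  - book 5 (Stone Bridges): author_id=1 -> matches Hall
  - book 6 (Distant Shores): author_id=4 -> matches Carter
  - book 7 (River Crossing): author_id=1 -> matches Hall
  - book 8 (Empty Rooms): author_id=NULL, no match -> kept with NULL
All 8 rows appear; 2 have NULL author.

SQL:
SELECT a.title, b.name AS author
FROM books a
LEFT JOIN authors b ON a.author_id = b.id

Result:
title            | author
-----------------+-------
Hollow Hills     | NULL  
The Iron Gate    | Carter
The Glass Key    | Hall  
The Red Mountain | Hall  
Stone Bridges    | Hall  
Distant Shores   | Carter
River Crossing   | Hall  
Empty Rooms      | NULL  


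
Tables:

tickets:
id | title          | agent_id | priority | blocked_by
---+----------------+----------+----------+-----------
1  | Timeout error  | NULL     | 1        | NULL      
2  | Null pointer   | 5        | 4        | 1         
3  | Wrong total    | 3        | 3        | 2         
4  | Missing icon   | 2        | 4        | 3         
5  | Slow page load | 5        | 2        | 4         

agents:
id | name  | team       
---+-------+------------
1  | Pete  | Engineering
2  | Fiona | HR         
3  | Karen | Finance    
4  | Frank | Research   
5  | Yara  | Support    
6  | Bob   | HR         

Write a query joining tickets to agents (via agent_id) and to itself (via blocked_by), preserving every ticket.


Two LEFT JOINs from the same base table tickets: one to agents via agent_id, one to tickets itself via blocked_by. Both are LEFT so every ticket is preserved.
Match against agents:
  - ticket 1 (Timeout error): agent_id=NULL, no match -> kept with NULL
  - ticket 2 (Null pointer): agent_id=5 -> matches Yara
  - ticket 3 (Wrong total): agent_id=3 -> matches Karen
  - ticket 4 (Missing icon): agent_id=2 -> matches Fiona
  - ticket 5 (Slow page load): agent_id=5 -> matches Yara
Match against tickets (self):
  - ticket 1 (Timeout error): blocked_by=NULL -> NULL
  - ticket 2 (Null pointer): blocked_by=1 -> Timeout error
  - ticket 3 (Wrong total): blocked_by=2 -> Null pointer
  - ticket 4 (Missing icon): blocked_by=3 -> Wrong total
  - ticket 5 (Slow page load): blocked_by=4 -> Missing icon

SQL:
SELECT a.title, b.name AS agent, c.title AS blocked_by
FROM tickets a
LEFT JOIN agents b ON a.agent_id = b.id
LEFT JOIN tickets c ON a.blocked_by = c.id

Result:
title          | agent | blocked_by   
---------------+-------+--------------
Timeout error  | NULL  | NULL         
Null pointer   | Yara  | Timeout error
Wrong total    | Karen | Null pointer 
Missing icon   | Fiona | Wrong total  
Slow page load | Yara  | Missing icon 


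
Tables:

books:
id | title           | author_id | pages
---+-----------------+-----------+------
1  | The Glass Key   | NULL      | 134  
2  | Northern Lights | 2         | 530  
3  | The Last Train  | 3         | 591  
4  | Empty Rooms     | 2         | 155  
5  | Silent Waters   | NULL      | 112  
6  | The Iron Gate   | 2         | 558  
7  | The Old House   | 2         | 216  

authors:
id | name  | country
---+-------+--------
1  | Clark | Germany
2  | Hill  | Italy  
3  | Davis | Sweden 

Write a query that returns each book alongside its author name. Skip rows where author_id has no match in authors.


INNER JOIN keeps only books rows whose author_id matches an id in authors. Walk through each book:
  - book 1 (The Glass Key): author_id=NULL, no match -> dropped
  - book 2 (Northern Lights): author_id=2 -> matches Hill
  - book 3 (The Last Train): author_id=3 -> matches Davis
  - book 4 (Empty Rooms): author_id=2 -> matches Hill
  - book 5 (Silent Waters): author_id=NULL, no match -> dropped
  - book 6 (The Iron Gate): author_id=2 -> matches Hill
  - book 7 (The Old House): author_id=2 -> matches Hill
So 2 of 7 rows are dropped.

SQL:
SELECT a.title, b.name AS author
FROM books a
INNER JOIN authors b ON a.author_id = b.id

Result:
title           | author
----------------+-------
Northern Lights | Hill  
The Last Train  | Davis 
Empty Rooms     | Hill  
The Iron Gate   | Hill  
The Old House   | Hill  
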